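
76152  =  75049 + 1103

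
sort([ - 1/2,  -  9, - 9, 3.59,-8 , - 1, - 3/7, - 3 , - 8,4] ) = [ - 9, - 9, - 8,- 8, - 3, - 1, - 1/2,-3/7, 3.59,4]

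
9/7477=9/7477  =  0.00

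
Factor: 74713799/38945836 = 2^( - 2)*9736459^(  -  1 ) *74713799^1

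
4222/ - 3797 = - 4222/3797 = - 1.11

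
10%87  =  10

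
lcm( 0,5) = 0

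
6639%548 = 63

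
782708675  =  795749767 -13041092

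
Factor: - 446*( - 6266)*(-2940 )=-8216229840 = -  2^4*3^1*5^1 *7^2*13^1*223^1*241^1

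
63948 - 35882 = 28066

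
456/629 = 456/629 =0.72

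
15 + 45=60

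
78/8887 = 78/8887 = 0.01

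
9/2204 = 9/2204 = 0.00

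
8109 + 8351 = 16460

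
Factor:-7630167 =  - 3^1*2543389^1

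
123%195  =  123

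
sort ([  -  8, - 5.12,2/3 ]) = [ - 8, - 5.12, 2/3 ]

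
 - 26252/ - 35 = 750+2/35 = 750.06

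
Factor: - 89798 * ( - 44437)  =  2^1*37^1*59^1*761^1 *1201^1= 3990353726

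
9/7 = 1 + 2/7 = 1.29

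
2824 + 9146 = 11970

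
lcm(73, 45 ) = 3285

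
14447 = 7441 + 7006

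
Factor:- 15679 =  - 15679^1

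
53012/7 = 7573 + 1/7 = 7573.14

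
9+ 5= 14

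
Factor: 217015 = 5^1 *43403^1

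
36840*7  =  257880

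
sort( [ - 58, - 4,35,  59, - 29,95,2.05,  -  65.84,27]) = [ - 65.84, - 58, - 29, - 4,2.05,27, 35,59,95]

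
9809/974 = 10 + 69/974 = 10.07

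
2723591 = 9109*299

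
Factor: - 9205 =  - 5^1*7^1*263^1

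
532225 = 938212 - 405987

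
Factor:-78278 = - 2^1*39139^1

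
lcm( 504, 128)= 8064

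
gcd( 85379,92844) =1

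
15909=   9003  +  6906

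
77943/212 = 77943/212 = 367.66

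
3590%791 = 426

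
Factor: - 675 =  - 3^3*5^2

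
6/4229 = 6/4229 = 0.00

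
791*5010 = 3962910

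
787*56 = 44072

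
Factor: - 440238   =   - 2^1*3^1*239^1*307^1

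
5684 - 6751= - 1067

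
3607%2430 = 1177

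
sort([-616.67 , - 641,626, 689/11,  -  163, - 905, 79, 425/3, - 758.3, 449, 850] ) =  [-905, - 758.3, - 641, - 616.67, - 163,689/11,79, 425/3, 449, 626, 850]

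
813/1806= 271/602=0.45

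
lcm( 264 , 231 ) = 1848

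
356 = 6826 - 6470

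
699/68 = 699/68 = 10.28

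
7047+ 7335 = 14382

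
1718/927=1718/927=1.85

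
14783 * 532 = 7864556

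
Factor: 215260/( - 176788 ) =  - 5^1*47^1*193^(  -  1 ) = - 235/193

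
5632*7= 39424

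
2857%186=67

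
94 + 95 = 189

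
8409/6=2803/2 = 1401.50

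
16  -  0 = 16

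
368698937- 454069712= - 85370775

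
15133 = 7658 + 7475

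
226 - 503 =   -  277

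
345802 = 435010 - 89208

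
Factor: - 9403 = -9403^1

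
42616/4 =10654 = 10654.00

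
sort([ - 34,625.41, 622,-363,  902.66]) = [-363, - 34,622, 625.41,902.66]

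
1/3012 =1/3012= 0.00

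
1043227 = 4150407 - 3107180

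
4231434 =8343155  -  4111721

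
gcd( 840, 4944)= 24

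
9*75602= 680418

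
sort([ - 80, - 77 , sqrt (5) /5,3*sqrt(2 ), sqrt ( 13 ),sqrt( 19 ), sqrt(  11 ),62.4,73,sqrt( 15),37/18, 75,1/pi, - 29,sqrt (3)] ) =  [ - 80, - 77,-29,1/pi,sqrt( 5)/5,  sqrt(3), 37/18,sqrt( 11),sqrt(13 ),sqrt ( 15 ), 3*sqrt(2), sqrt( 19 ),62.4,73,75]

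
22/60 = 11/30=0.37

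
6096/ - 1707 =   -  2032/569=- 3.57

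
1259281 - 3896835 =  - 2637554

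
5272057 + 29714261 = 34986318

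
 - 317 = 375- 692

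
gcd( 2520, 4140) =180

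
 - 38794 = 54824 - 93618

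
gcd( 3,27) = 3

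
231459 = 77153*3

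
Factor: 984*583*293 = 2^3*3^1 * 11^1*41^1*53^1*293^1 = 168085896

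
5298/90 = 58  +  13/15 = 58.87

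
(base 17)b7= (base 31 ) 68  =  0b11000010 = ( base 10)194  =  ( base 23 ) 8A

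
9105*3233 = 29436465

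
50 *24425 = 1221250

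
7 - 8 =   -  1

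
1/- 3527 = -1 + 3526/3527 = -0.00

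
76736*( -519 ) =-39825984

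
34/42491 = 34/42491= 0.00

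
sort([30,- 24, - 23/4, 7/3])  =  [ - 24, - 23/4,  7/3,30 ] 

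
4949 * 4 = 19796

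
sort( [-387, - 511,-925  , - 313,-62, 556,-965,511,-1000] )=[ - 1000, - 965, - 925, - 511,-387 ,  -  313, - 62,511,  556]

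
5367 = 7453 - 2086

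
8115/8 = 1014 + 3/8 = 1014.38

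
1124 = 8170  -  7046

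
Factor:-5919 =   -  3^1 * 1973^1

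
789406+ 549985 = 1339391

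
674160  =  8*84270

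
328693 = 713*461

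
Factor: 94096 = 2^4*5881^1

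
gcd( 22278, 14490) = 6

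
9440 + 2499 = 11939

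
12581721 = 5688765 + 6892956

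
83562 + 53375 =136937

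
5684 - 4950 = 734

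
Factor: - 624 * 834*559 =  - 290912544 =- 2^5 * 3^2* 13^2*43^1*139^1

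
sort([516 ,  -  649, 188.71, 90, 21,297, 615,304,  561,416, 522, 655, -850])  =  [  -  850, - 649, 21, 90 , 188.71, 297, 304, 416,516,522 , 561,615,655 ] 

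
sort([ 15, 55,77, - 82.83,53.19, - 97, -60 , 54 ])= [-97, - 82.83,  -  60,15,53.19,54, 55, 77 ] 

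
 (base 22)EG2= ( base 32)6uq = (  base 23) db0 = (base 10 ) 7130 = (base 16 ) 1BDA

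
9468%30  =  18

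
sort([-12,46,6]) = [ - 12,6,46 ]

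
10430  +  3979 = 14409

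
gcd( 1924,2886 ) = 962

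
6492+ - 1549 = 4943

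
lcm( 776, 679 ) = 5432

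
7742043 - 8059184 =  - 317141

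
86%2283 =86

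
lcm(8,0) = 0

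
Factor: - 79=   -79^1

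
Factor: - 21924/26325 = -2^2*3^( - 1)*  5^ ( -2)*7^1*13^( - 1) * 29^1  =  - 812/975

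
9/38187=1/4243 = 0.00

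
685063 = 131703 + 553360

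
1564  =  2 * 782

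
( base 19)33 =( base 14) 44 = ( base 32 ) 1s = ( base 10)60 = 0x3c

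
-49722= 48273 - 97995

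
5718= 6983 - 1265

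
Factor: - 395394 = -2^1 *3^1*65899^1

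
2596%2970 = 2596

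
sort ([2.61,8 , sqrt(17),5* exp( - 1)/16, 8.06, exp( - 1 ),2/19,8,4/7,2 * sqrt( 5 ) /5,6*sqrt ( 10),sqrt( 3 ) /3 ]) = [ 2/19,  5 * exp(-1) /16,  exp( - 1),4/7,sqrt(3 )/3, 2*sqrt( 5 ) /5,2.61,sqrt(17) , 8, 8 , 8.06, 6*sqrt(10) ] 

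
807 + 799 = 1606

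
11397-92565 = - 81168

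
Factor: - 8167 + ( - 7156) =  - 7^1*11^1*199^1 = -15323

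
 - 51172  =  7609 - 58781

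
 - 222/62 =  - 4  +  13/31 = - 3.58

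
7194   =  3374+3820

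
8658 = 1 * 8658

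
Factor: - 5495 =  - 5^1*7^1*157^1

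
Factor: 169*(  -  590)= -99710 = - 2^1*5^1*13^2 * 59^1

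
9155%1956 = 1331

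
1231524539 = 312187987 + 919336552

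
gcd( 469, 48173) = 67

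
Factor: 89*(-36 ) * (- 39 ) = 2^2*3^3 *13^1*89^1 = 124956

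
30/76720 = 3/7672= 0.00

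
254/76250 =127/38125 = 0.00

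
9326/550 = 4663/275 = 16.96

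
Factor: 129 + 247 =2^3*47^1 = 376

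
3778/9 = 419+ 7/9 = 419.78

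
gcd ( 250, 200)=50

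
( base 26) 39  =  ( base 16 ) 57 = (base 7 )153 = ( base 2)1010111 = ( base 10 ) 87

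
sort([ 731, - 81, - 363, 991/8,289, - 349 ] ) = [ - 363,  -  349, - 81, 991/8 , 289,731 ] 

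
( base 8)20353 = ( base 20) 1117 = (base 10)8427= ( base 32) 87b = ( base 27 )BF3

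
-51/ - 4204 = 51/4204  =  0.01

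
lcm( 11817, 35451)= 35451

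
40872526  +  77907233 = 118779759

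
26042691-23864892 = 2177799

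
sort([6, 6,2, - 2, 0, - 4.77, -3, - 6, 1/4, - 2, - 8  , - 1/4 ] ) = [  -  8 , - 6 ,- 4.77,-3,  -  2,  -  2,-1/4,0, 1/4, 2, 6, 6 ]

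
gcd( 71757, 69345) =603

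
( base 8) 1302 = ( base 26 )114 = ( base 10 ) 706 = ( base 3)222011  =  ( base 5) 10311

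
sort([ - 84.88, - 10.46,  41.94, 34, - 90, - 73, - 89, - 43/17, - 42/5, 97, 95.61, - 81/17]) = [ - 90 , - 89, - 84.88,- 73 , - 10.46, - 42/5, - 81/17, - 43/17, 34,41.94, 95.61, 97]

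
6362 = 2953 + 3409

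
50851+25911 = 76762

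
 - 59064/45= - 19688/15 = -1312.53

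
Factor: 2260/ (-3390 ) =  - 2/3 = - 2^1*3^(-1)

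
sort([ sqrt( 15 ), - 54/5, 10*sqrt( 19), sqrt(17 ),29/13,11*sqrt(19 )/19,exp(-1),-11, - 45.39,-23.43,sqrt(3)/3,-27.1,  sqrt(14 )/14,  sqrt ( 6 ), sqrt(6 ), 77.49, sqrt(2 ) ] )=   [ - 45.39,  -  27.1,  -  23.43, - 11,-54/5,sqrt(14 ) /14,exp(-1), sqrt(3)/3,sqrt(2 ), 29/13 , sqrt(6 ), sqrt (6 ),11*sqrt(19 ) /19,sqrt(15), sqrt( 17 ), 10 * sqrt(19), 77.49]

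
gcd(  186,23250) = 186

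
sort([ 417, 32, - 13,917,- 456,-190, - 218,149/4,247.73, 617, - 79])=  [ - 456, - 218, - 190, - 79, - 13, 32, 149/4,247.73,417,617,  917]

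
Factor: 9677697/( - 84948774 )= - 2^(  -  1 )*149^( - 1 )*95021^( - 1)*3225899^1   =  - 3225899/28316258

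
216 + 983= 1199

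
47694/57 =836 + 14/19 = 836.74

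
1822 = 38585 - 36763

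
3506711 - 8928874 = - 5422163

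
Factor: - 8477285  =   - 5^1*1695457^1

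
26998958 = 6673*4046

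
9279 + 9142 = 18421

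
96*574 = 55104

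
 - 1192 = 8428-9620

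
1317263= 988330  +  328933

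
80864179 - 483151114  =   - 402286935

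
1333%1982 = 1333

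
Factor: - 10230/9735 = -2^1*31^1*59^( - 1)= -62/59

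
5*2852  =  14260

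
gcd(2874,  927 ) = 3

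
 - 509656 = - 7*72808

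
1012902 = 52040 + 960862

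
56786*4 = 227144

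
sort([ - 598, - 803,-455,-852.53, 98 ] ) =[ - 852.53, - 803, - 598,  -  455,  98 ] 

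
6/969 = 2/323 = 0.01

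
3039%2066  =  973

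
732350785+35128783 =767479568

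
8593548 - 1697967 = 6895581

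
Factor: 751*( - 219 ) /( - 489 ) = 73^1*163^( - 1 )*751^1 = 54823/163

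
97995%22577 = 7687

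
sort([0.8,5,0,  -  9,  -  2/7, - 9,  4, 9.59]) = [ - 9,- 9,  -  2/7, 0,  0.8, 4, 5, 9.59] 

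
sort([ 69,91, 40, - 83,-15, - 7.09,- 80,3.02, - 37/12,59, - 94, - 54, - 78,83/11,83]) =[ - 94, - 83,-80, - 78, -54, - 15, - 7.09 , - 37/12, 3.02, 83/11,40,59, 69, 83, 91 ]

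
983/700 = 1 + 283/700  =  1.40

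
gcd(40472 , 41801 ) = 1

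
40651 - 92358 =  - 51707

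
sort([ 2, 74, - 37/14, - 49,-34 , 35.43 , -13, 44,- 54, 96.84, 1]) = [ - 54, - 49,-34, - 13,  -  37/14,1, 2, 35.43, 44, 74, 96.84]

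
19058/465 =40 +458/465= 40.98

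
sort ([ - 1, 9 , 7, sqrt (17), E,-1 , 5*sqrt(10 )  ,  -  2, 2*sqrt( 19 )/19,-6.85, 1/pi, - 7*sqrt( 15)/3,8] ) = [ - 7*sqrt( 15)/3, - 6.85, - 2, - 1,-1, 1/pi, 2*sqrt(19 ) /19, E,sqrt(17 ), 7, 8, 9,5*sqrt(10 )]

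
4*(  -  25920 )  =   - 103680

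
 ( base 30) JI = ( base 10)588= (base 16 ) 24c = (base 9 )723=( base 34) HA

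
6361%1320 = 1081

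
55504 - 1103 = 54401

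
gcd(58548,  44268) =1428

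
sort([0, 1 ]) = [0,1 ]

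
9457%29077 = 9457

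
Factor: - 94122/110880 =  -2^(-4)*3^2* 5^(  -  1 )*11^( - 1 )*83^1 = - 747/880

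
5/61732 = 5/61732 =0.00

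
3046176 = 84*36264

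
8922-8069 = 853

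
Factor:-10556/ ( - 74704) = 2^( -2) *13^1*23^( - 1 )=13/92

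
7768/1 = 7768 = 7768.00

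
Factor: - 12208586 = -2^1*13^1 * 469561^1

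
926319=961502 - 35183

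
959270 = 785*1222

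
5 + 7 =12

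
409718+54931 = 464649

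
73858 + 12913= 86771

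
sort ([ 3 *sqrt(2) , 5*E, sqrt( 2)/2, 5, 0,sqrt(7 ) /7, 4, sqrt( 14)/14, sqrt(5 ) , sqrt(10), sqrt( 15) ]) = [ 0, sqrt( 14)/14, sqrt( 7 )/7,sqrt(2 ) /2, sqrt(5),sqrt (10 ) , sqrt (15 ),4, 3*sqrt(2),5 , 5*E]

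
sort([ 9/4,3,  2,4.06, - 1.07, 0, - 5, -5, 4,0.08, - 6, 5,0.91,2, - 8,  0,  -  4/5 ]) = [ - 8, - 6 , - 5, - 5, - 1.07 , - 4/5,0,0,  0.08, 0.91,2 , 2,  9/4,3,4, 4.06, 5 ]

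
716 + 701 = 1417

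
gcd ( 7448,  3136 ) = 392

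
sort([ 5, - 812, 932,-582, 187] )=[ - 812, - 582,5,  187,932 ] 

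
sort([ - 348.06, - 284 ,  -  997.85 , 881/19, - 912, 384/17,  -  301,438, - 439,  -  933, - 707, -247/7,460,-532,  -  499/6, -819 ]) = [ - 997.85 , - 933, - 912,-819,  -  707, - 532, - 439, - 348.06,-301,  -  284, - 499/6, - 247/7, 384/17,881/19, 438,460]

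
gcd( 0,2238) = 2238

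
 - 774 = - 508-266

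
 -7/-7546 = 1/1078  =  0.00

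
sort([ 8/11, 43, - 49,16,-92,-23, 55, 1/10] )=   [-92,  -  49,-23, 1/10, 8/11,16, 43, 55 ] 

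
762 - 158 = 604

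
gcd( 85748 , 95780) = 4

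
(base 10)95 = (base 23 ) 43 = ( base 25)3k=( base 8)137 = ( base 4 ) 1133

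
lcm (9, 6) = 18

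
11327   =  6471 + 4856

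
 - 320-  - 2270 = 1950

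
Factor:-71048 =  - 2^3*83^1*107^1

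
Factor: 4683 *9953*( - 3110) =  - 144956785890 = -2^1*3^1*5^1*7^1*37^1*223^1*269^1*311^1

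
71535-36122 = 35413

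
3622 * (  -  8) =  - 28976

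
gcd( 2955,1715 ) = 5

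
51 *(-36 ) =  - 1836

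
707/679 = 101/97  =  1.04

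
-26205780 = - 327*80140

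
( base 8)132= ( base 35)2K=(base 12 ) 76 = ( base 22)42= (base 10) 90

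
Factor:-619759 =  - 7^1*29^1*43^1*71^1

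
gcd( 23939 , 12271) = 1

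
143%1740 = 143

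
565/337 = 1+ 228/337 = 1.68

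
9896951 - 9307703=589248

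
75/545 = 15/109 =0.14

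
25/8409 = 25/8409 = 0.00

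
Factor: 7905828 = 2^2 * 3^1*7^1*94117^1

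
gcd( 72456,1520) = 8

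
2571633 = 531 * 4843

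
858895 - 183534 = 675361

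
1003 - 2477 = - 1474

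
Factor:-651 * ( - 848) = 2^4*3^1 * 7^1*31^1* 53^1 = 552048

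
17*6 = 102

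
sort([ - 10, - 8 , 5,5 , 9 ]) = [ - 10, - 8, 5, 5,9 ]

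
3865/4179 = 3865/4179=   0.92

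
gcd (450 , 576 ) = 18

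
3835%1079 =598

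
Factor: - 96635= - 5^1*7^1 * 11^1*251^1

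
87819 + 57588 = 145407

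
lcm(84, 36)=252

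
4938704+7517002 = 12455706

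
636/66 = 9 + 7/11 = 9.64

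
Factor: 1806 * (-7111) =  - 12842466 = - 2^1 * 3^1 * 7^1 * 13^1 * 43^1*547^1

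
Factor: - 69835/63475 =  - 5^ ( - 1)*2539^( - 1)*13967^1 = - 13967/12695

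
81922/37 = 81922/37 = 2214.11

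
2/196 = 1/98 = 0.01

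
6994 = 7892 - 898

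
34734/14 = 2481 = 2481.00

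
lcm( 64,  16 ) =64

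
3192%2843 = 349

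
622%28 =6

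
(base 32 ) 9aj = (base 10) 9555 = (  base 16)2553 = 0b10010101010011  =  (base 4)2111103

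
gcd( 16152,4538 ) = 2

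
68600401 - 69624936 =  - 1024535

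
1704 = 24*71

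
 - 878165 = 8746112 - 9624277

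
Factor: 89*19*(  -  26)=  - 43966  =  -  2^1*13^1*19^1* 89^1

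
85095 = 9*9455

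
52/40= 13/10 = 1.30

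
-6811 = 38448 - 45259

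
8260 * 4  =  33040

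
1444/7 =206+2/7 = 206.29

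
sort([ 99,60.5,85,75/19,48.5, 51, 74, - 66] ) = [ - 66, 75/19,48.5,51,60.5,74,  85,99 ] 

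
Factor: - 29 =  - 29^1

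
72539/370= 196 + 19/370=   196.05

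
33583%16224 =1135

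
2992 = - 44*( - 68 ) 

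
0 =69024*0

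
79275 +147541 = 226816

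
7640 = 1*7640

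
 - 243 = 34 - 277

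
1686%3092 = 1686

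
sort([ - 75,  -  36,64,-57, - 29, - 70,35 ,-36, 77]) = [ - 75, -70,- 57, - 36, - 36, - 29,35, 64,77]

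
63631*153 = 9735543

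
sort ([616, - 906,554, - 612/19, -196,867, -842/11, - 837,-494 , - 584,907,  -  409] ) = [ - 906,- 837, - 584,-494,- 409, - 196 , - 842/11, - 612/19, 554, 616, 867, 907 ]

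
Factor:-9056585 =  - 5^1*401^1  *  4517^1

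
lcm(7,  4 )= 28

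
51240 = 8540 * 6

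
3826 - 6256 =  - 2430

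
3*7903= 23709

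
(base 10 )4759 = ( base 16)1297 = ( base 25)7f9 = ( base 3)20112021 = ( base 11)3637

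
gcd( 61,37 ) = 1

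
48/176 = 3/11 = 0.27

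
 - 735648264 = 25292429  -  760940693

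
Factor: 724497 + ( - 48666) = 675831 = 3^1*13^2*31^1*43^1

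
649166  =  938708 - 289542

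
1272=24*53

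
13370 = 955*14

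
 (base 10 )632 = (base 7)1562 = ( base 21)192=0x278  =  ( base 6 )2532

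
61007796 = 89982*678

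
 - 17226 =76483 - 93709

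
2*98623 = 197246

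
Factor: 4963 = 7^1*709^1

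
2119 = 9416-7297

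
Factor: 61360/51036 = 2^2*3^(-1)*5^1*13^1* 59^1*4253^ ( - 1) = 15340/12759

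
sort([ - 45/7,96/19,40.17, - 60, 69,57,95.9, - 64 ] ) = [  -  64  , -60, - 45/7,96/19,40.17, 57,69,95.9 ] 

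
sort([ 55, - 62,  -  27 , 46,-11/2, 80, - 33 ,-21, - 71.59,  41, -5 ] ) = [ - 71.59, - 62, - 33,-27, -21,- 11/2, - 5,41, 46 , 55,80] 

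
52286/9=52286/9 = 5809.56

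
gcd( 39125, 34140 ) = 5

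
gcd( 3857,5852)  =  133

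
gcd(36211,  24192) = 7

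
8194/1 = 8194 = 8194.00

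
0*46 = 0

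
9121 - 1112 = 8009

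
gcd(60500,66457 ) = 1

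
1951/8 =243 + 7/8= 243.88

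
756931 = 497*1523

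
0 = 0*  90423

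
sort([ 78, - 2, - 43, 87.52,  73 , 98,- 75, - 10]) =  [ - 75, - 43, - 10 ,  -  2, 73,78,  87.52, 98 ]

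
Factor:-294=-2^1*3^1 * 7^2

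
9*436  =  3924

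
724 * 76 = 55024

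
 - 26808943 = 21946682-48755625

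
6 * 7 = 42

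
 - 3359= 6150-9509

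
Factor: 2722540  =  2^2 * 5^1*197^1*691^1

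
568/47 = 568/47 = 12.09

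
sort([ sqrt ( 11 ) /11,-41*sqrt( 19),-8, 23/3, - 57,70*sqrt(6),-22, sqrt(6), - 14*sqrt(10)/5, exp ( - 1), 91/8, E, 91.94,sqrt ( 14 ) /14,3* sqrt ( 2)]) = [-41*sqrt (19),-57, - 22,-14*sqrt(10)/5, - 8, sqrt( 14)/14, sqrt ( 11)/11,exp(  -  1 ) , sqrt(6 ),E, 3*sqrt(2), 23/3,91/8, 91.94, 70*sqrt( 6)]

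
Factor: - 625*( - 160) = 100000 = 2^5 *5^5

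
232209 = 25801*9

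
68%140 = 68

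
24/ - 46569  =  -1 + 15515/15523= -0.00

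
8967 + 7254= 16221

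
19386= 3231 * 6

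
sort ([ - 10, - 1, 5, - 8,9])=[- 10, -8, - 1, 5, 9 ] 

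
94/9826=47/4913 = 0.01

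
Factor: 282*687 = 193734 = 2^1*3^2*47^1*229^1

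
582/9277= 582/9277 = 0.06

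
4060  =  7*580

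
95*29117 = 2766115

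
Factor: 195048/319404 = 378/619 = 2^1 * 3^3 *7^1*619^( - 1 )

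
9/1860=3/620 = 0.00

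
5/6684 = 5/6684 = 0.00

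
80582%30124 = 20334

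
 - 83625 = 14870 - 98495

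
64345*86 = 5533670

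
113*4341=490533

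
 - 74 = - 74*1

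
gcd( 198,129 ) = 3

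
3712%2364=1348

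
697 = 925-228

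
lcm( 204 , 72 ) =1224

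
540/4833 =20/179 = 0.11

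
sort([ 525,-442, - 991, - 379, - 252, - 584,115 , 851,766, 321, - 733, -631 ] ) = [ - 991,-733,  -  631, - 584, -442, - 379, -252, 115, 321,525 , 766, 851] 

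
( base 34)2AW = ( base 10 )2684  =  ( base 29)35G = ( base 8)5174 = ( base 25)479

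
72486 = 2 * 36243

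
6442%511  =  310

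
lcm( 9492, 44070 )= 616980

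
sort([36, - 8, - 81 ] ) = [ - 81, - 8,36]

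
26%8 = 2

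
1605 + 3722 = 5327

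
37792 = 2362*16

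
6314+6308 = 12622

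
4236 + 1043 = 5279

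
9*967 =8703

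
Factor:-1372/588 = - 7/3 = - 3^( - 1 )*7^1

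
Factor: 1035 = 3^2 * 5^1 * 23^1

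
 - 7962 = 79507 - 87469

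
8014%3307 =1400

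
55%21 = 13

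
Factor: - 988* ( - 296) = 292448= 2^5*13^1*19^1*37^1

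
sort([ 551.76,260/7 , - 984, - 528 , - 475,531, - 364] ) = [ - 984, - 528, - 475, - 364,260/7,531,551.76] 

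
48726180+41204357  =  89930537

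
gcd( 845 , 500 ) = 5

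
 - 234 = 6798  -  7032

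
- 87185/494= - 87185/494= - 176.49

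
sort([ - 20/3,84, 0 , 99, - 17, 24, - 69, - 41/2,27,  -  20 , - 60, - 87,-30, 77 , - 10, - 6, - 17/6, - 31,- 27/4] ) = [-87, - 69, - 60, - 31,-30,-41/2, - 20, - 17 , - 10, - 27/4, - 20/3, - 6,-17/6, 0, 24,27,77,84,99 ]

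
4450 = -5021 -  - 9471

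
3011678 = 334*9017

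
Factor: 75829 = 13^1*19^1 * 307^1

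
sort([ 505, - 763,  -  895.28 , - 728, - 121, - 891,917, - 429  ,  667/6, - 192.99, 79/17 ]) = [-895.28,  -  891 , - 763, - 728, - 429, -192.99,-121,79/17,667/6, 505,917 ]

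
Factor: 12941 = 12941^1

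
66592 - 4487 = 62105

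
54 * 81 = 4374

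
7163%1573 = 871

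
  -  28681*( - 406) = 11644486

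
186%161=25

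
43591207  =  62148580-18557373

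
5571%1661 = 588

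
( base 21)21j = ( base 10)922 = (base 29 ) 12n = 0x39A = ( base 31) tn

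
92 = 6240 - 6148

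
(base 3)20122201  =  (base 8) 11364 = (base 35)3XM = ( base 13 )2293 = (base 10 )4852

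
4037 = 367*11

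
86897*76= 6604172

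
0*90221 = 0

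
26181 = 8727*3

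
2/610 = 1/305 = 0.00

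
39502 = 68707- 29205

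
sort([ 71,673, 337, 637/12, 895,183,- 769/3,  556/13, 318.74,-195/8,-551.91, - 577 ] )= [ - 577, - 551.91, - 769/3,-195/8, 556/13, 637/12,71,183 , 318.74 , 337,673, 895 ] 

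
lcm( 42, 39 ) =546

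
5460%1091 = 5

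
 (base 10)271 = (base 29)9A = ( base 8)417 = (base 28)9j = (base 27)a1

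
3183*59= 187797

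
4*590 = 2360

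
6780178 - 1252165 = 5528013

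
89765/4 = 22441 + 1/4 =22441.25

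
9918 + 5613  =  15531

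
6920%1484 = 984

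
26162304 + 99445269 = 125607573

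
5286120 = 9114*580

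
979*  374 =366146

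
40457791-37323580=3134211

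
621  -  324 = 297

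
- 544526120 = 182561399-727087519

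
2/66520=1/33260 = 0.00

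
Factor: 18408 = 2^3*3^1 * 13^1 * 59^1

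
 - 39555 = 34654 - 74209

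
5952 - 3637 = 2315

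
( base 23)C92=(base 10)6557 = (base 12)3965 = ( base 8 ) 14635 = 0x199d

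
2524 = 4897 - 2373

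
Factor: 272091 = 3^1 *90697^1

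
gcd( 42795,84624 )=3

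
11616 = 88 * 132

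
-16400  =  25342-41742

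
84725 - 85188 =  - 463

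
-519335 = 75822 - 595157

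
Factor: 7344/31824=3^1*13^( - 1)=3/13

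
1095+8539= 9634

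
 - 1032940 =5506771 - 6539711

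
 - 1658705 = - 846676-812029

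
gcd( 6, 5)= 1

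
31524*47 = 1481628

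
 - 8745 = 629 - 9374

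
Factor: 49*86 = 2^1*7^2 * 43^1 = 4214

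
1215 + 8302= 9517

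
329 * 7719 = 2539551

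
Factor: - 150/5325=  - 2^1 * 71^( - 1) = - 2/71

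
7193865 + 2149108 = 9342973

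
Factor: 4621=4621^1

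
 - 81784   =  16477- 98261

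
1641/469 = 1641/469 = 3.50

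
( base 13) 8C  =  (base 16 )74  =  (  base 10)116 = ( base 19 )62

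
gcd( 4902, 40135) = 1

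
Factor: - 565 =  - 5^1*113^1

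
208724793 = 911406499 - 702681706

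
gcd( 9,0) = 9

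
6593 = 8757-2164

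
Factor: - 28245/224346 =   -  35/278 = - 2^(-1 )* 5^1*7^1*139^ ( - 1) 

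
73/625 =73/625=   0.12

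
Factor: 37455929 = 7^1*167^1*179^2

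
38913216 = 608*64002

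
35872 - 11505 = 24367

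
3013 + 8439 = 11452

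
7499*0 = 0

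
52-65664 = -65612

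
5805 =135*43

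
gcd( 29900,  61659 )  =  13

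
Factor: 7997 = 11^1*727^1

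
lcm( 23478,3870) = 352170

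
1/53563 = 1/53563 = 0.00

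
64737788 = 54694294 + 10043494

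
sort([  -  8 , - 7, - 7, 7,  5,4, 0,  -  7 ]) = [ - 8 , - 7, - 7, - 7 , 0,4, 5, 7 ]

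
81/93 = 27/31 =0.87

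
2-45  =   - 43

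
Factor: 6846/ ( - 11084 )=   -21/34 = - 2^( - 1)*3^1*7^1*17^( - 1)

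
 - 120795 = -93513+-27282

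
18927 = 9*2103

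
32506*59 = 1917854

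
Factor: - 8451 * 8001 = -67616451 = -3^5*7^1*127^1 * 313^1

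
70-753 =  - 683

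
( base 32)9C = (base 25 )c0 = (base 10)300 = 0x12C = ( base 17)10b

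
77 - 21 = 56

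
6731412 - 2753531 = 3977881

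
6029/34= 6029/34 =177.32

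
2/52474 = 1/26237 = 0.00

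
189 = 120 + 69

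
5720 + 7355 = 13075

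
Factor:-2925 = -3^2 *5^2*13^1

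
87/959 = 87/959 = 0.09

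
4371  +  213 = 4584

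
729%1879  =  729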